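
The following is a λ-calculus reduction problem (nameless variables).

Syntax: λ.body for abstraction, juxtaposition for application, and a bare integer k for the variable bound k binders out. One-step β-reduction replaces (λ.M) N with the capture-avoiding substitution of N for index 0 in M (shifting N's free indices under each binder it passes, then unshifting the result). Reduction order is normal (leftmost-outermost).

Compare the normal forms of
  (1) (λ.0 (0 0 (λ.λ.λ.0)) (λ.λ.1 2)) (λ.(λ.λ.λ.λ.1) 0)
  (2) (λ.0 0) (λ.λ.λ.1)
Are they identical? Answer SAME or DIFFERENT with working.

Term A:
  start: (λ.0 (0 0 (λ.λ.λ.0)) (λ.λ.1 2)) (λ.(λ.λ.λ.λ.1) 0)
  →1  (λ.(λ.λ.λ.λ.1) 0) ((λ.(λ.λ.λ.λ.1) 0) (λ.(λ.λ.λ.λ.1) 0) (λ.λ.λ.0)) (λ.λ.1 (λ.(λ.λ.λ.λ.1) 0))
  →2  (λ.λ.λ.λ.1) ((λ.(λ.λ.λ.λ.1) 0) (λ.(λ.λ.λ.λ.1) 0) (λ.λ.λ.0)) (λ.λ.1 (λ.(λ.λ.λ.λ.1) 0))
  →3  (λ.λ.λ.1) (λ.λ.1 (λ.(λ.λ.λ.λ.1) 0))
  →4  λ.λ.1

Term B:
  start: (λ.0 0) (λ.λ.λ.1)
  →1  (λ.λ.λ.1) (λ.λ.λ.1)
  →2  λ.λ.1

Answer: SAME — A ⇓ λ.λ.1, B ⇓ λ.λ.1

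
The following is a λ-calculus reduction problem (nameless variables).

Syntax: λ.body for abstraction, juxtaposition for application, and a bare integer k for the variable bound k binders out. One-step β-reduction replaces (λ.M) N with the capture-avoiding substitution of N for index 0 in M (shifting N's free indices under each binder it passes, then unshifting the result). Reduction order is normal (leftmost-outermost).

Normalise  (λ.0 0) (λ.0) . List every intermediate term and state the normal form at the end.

  start: (λ.0 0) (λ.0)
  [1] (λ.0) (λ.0)
  [2] λ.0

Answer: normal form = λ.0  (in 2 steps)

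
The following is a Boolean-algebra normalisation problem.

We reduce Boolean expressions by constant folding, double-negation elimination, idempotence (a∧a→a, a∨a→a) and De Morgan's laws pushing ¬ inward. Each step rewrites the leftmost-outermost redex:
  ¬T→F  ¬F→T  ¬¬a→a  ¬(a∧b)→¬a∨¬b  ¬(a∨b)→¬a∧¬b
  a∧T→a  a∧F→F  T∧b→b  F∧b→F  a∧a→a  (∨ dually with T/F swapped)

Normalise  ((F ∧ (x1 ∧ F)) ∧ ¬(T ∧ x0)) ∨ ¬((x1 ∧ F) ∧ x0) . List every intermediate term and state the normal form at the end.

  start: ((F ∧ (x1 ∧ F)) ∧ ¬(T ∧ x0)) ∨ ¬((x1 ∧ F) ∧ x0)
  →1  (F ∧ ¬(T ∧ x0)) ∨ ¬((x1 ∧ F) ∧ x0)
  →2  F ∨ ¬((x1 ∧ F) ∧ x0)
  →3  ¬((x1 ∧ F) ∧ x0)
  →4  ¬(x1 ∧ F) ∨ ¬x0
  →5  (¬x1 ∨ ¬F) ∨ ¬x0
  →6  (¬x1 ∨ T) ∨ ¬x0
  →7  T ∨ ¬x0
  →8  T

Answer: normal form = T  (in 8 steps)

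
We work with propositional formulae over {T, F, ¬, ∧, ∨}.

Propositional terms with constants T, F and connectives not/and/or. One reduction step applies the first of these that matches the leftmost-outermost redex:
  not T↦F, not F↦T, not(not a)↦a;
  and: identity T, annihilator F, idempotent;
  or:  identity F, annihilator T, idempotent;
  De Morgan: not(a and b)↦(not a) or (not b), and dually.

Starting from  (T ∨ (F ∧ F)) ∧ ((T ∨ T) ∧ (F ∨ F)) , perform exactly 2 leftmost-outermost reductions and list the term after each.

Answer: after 2 steps: (T ∨ T) ∧ (F ∨ F)

Working:
  start: (T ∨ (F ∧ F)) ∧ ((T ∨ T) ∧ (F ∨ F))
  [1] T ∧ ((T ∨ T) ∧ (F ∨ F))
  [2] (T ∨ T) ∧ (F ∨ F)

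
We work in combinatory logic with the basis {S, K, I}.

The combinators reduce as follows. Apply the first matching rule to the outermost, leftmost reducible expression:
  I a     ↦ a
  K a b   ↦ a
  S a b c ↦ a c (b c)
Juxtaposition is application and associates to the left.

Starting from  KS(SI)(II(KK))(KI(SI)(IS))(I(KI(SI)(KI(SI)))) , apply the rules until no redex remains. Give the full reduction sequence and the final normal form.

Answer: normal form = K(SI)  (in 12 steps)

Reduction:
  start: KS(SI)(II(KK))(KI(SI)(IS))(I(KI(SI)(KI(SI))))
  step 1: S(II(KK))(KI(SI)(IS))(I(KI(SI)(KI(SI))))
  step 2: II(KK)(I(KI(SI)(KI(SI))))(KI(SI)(IS)(I(KI(SI)(KI(SI)))))
  step 3: I(KK)(I(KI(SI)(KI(SI))))(KI(SI)(IS)(I(KI(SI)(KI(SI)))))
  step 4: KK(I(KI(SI)(KI(SI))))(KI(SI)(IS)(I(KI(SI)(KI(SI)))))
  step 5: K(KI(SI)(IS)(I(KI(SI)(KI(SI)))))
  step 6: K(I(IS)(I(KI(SI)(KI(SI)))))
  step 7: K(IS(I(KI(SI)(KI(SI)))))
  step 8: K(S(I(KI(SI)(KI(SI)))))
  step 9: K(S(KI(SI)(KI(SI))))
  step 10: K(S(I(KI(SI))))
  step 11: K(S(KI(SI)))
  step 12: K(SI)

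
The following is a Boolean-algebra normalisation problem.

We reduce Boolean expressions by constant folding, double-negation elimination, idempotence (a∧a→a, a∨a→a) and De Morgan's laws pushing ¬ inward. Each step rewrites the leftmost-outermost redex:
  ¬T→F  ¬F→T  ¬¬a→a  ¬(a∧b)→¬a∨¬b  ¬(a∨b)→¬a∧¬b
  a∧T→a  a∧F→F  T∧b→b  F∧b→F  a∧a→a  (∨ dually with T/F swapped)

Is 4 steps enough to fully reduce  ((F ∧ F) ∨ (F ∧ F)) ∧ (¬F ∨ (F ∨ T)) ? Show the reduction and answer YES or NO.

Answer: YES — reaches normal form F in 3 ≤ 4 steps

Reduction:
  start: ((F ∧ F) ∨ (F ∧ F)) ∧ (¬F ∨ (F ∨ T))
  [1] (F ∧ F) ∧ (¬F ∨ (F ∨ T))
  [2] F ∧ (¬F ∨ (F ∨ T))
  [3] F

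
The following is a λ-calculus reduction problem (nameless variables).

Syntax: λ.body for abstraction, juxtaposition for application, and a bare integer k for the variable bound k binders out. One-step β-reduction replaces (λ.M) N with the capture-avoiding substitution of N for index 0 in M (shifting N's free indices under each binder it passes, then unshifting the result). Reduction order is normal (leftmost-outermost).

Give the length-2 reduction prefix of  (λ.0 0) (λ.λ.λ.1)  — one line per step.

  start: (λ.0 0) (λ.λ.λ.1)
  [1] (λ.λ.λ.1) (λ.λ.λ.1)
  [2] λ.λ.1

Answer: after 2 steps: λ.λ.1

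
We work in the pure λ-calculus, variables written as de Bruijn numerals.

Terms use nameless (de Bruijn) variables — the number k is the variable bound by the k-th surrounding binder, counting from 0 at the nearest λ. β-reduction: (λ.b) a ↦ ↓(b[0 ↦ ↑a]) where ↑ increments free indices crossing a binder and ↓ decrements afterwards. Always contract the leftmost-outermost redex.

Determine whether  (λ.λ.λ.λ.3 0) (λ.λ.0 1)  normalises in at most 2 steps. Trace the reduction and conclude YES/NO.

Answer: YES — reaches normal form λ.λ.λ.λ.0 1 in 2 ≤ 2 steps

Reduction:
  start: (λ.λ.λ.λ.3 0) (λ.λ.0 1)
  step 1: λ.λ.λ.(λ.λ.0 1) 0
  step 2: λ.λ.λ.λ.0 1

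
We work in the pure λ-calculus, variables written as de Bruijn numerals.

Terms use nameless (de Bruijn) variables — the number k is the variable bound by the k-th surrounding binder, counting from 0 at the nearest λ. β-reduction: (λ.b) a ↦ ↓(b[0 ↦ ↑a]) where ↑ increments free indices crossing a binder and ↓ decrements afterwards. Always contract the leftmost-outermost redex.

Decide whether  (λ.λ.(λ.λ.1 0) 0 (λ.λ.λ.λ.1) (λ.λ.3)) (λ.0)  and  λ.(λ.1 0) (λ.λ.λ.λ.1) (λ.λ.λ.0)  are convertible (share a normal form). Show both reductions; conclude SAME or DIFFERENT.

Answer: SAME — A ⇓ λ.0 (λ.λ.λ.λ.1) (λ.λ.λ.0), B ⇓ λ.0 (λ.λ.λ.λ.1) (λ.λ.λ.0)

Working:
Term A:
  start: (λ.λ.(λ.λ.1 0) 0 (λ.λ.λ.λ.1) (λ.λ.3)) (λ.0)
  →1  λ.(λ.λ.1 0) 0 (λ.λ.λ.λ.1) (λ.λ.λ.0)
  →2  λ.(λ.1 0) (λ.λ.λ.λ.1) (λ.λ.λ.0)
  →3  λ.0 (λ.λ.λ.λ.1) (λ.λ.λ.0)

Term B:
  start: λ.(λ.1 0) (λ.λ.λ.λ.1) (λ.λ.λ.0)
  →1  λ.0 (λ.λ.λ.λ.1) (λ.λ.λ.0)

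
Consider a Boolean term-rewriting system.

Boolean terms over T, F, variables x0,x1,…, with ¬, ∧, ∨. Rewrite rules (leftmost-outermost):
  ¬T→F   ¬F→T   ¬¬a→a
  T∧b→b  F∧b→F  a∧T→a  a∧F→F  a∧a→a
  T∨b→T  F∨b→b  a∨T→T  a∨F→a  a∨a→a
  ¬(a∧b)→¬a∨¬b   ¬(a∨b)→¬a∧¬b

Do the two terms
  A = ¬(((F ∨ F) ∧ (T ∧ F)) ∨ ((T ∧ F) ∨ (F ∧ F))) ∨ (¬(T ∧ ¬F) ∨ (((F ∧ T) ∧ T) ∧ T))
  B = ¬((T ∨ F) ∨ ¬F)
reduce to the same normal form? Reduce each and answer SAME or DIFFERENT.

Term A:
  start: ¬(((F ∨ F) ∧ (T ∧ F)) ∨ ((T ∧ F) ∨ (F ∧ F))) ∨ (¬(T ∧ ¬F) ∨ (((F ∧ T) ∧ T) ∧ T))
  step 1: (¬((F ∨ F) ∧ (T ∧ F)) ∧ ¬((T ∧ F) ∨ (F ∧ F))) ∨ (¬(T ∧ ¬F) ∨ (((F ∧ T) ∧ T) ∧ T))
  step 2: ((¬(F ∨ F) ∨ ¬(T ∧ F)) ∧ ¬((T ∧ F) ∨ (F ∧ F))) ∨ (¬(T ∧ ¬F) ∨ (((F ∧ T) ∧ T) ∧ T))
  step 3: (((¬F ∧ ¬F) ∨ ¬(T ∧ F)) ∧ ¬((T ∧ F) ∨ (F ∧ F))) ∨ (¬(T ∧ ¬F) ∨ (((F ∧ T) ∧ T) ∧ T))
  step 4: ((¬F ∨ ¬(T ∧ F)) ∧ ¬((T ∧ F) ∨ (F ∧ F))) ∨ (¬(T ∧ ¬F) ∨ (((F ∧ T) ∧ T) ∧ T))
  step 5: ((T ∨ ¬(T ∧ F)) ∧ ¬((T ∧ F) ∨ (F ∧ F))) ∨ (¬(T ∧ ¬F) ∨ (((F ∧ T) ∧ T) ∧ T))
  step 6: (T ∧ ¬((T ∧ F) ∨ (F ∧ F))) ∨ (¬(T ∧ ¬F) ∨ (((F ∧ T) ∧ T) ∧ T))
  step 7: ¬((T ∧ F) ∨ (F ∧ F)) ∨ (¬(T ∧ ¬F) ∨ (((F ∧ T) ∧ T) ∧ T))
  step 8: (¬(T ∧ F) ∧ ¬(F ∧ F)) ∨ (¬(T ∧ ¬F) ∨ (((F ∧ T) ∧ T) ∧ T))
  step 9: ((¬T ∨ ¬F) ∧ ¬(F ∧ F)) ∨ (¬(T ∧ ¬F) ∨ (((F ∧ T) ∧ T) ∧ T))
  step 10: ((F ∨ ¬F) ∧ ¬(F ∧ F)) ∨ (¬(T ∧ ¬F) ∨ (((F ∧ T) ∧ T) ∧ T))
  step 11: (¬F ∧ ¬(F ∧ F)) ∨ (¬(T ∧ ¬F) ∨ (((F ∧ T) ∧ T) ∧ T))
  step 12: (T ∧ ¬(F ∧ F)) ∨ (¬(T ∧ ¬F) ∨ (((F ∧ T) ∧ T) ∧ T))
  step 13: ¬(F ∧ F) ∨ (¬(T ∧ ¬F) ∨ (((F ∧ T) ∧ T) ∧ T))
  step 14: (¬F ∨ ¬F) ∨ (¬(T ∧ ¬F) ∨ (((F ∧ T) ∧ T) ∧ T))
  step 15: ¬F ∨ (¬(T ∧ ¬F) ∨ (((F ∧ T) ∧ T) ∧ T))
  step 16: T ∨ (¬(T ∧ ¬F) ∨ (((F ∧ T) ∧ T) ∧ T))
  step 17: T

Term B:
  start: ¬((T ∨ F) ∨ ¬F)
  step 1: ¬(T ∨ F) ∧ ¬¬F
  step 2: (¬T ∧ ¬F) ∧ ¬¬F
  step 3: (F ∧ ¬F) ∧ ¬¬F
  step 4: F ∧ ¬¬F
  step 5: F

Answer: DIFFERENT — A ⇓ T, B ⇓ F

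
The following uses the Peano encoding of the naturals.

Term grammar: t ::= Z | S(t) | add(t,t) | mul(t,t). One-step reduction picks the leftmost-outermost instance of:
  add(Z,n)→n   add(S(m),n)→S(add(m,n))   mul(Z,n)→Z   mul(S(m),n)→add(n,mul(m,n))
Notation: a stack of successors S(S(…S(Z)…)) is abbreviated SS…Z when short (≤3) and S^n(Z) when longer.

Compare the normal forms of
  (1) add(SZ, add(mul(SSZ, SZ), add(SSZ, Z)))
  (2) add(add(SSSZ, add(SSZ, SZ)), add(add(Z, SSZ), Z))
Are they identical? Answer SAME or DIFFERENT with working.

Answer: DIFFERENT — A ⇓ S^5(Z), B ⇓ S^8(Z)

Reduction:
Term A:
  start: add(SZ, add(mul(SSZ, SZ), add(SSZ, Z)))
  [1] S(add(Z, add(mul(SSZ, SZ), add(SSZ, Z))))
  [2] S(add(mul(SSZ, SZ), add(SSZ, Z)))
  [3] S(add(add(SZ, mul(SZ, SZ)), add(SSZ, Z)))
  [4] S(add(S(add(Z, mul(SZ, SZ))), add(SSZ, Z)))
  [5] S(S(add(add(Z, mul(SZ, SZ)), add(SSZ, Z))))
  [6] S(S(add(mul(SZ, SZ), add(SSZ, Z))))
  [7] S(S(add(add(SZ, mul(Z, SZ)), add(SSZ, Z))))
  [8] S(S(add(S(add(Z, mul(Z, SZ))), add(SSZ, Z))))
  [9] S(S(S(add(add(Z, mul(Z, SZ)), add(SSZ, Z)))))
  [10] S(S(S(add(mul(Z, SZ), add(SSZ, Z)))))
  [11] S(S(S(add(Z, add(SSZ, Z)))))
  [12] S(S(S(add(SSZ, Z))))
  [13] S(S(S(S(add(SZ, Z)))))
  [14] S(S(S(S(S(add(Z, Z))))))
  [15] S^5(Z)

Term B:
  start: add(add(SSSZ, add(SSZ, SZ)), add(add(Z, SSZ), Z))
  [1] add(S(add(SSZ, add(SSZ, SZ))), add(add(Z, SSZ), Z))
  [2] S(add(add(SSZ, add(SSZ, SZ)), add(add(Z, SSZ), Z)))
  [3] S(add(S(add(SZ, add(SSZ, SZ))), add(add(Z, SSZ), Z)))
  [4] S(S(add(add(SZ, add(SSZ, SZ)), add(add(Z, SSZ), Z))))
  [5] S(S(add(S(add(Z, add(SSZ, SZ))), add(add(Z, SSZ), Z))))
  [6] S(S(S(add(add(Z, add(SSZ, SZ)), add(add(Z, SSZ), Z)))))
  [7] S(S(S(add(add(SSZ, SZ), add(add(Z, SSZ), Z)))))
  [8] S(S(S(add(S(add(SZ, SZ)), add(add(Z, SSZ), Z)))))
  [9] S(S(S(S(add(add(SZ, SZ), add(add(Z, SSZ), Z))))))
  [10] S(S(S(S(add(S(add(Z, SZ)), add(add(Z, SSZ), Z))))))
  [11] S(S(S(S(S(add(add(Z, SZ), add(add(Z, SSZ), Z)))))))
  [12] S(S(S(S(S(add(SZ, add(add(Z, SSZ), Z)))))))
  [13] S(S(S(S(S(S(add(Z, add(add(Z, SSZ), Z))))))))
  [14] S(S(S(S(S(S(add(add(Z, SSZ), Z)))))))
  [15] S(S(S(S(S(S(add(SSZ, Z)))))))
  [16] S(S(S(S(S(S(S(add(SZ, Z))))))))
  [17] S(S(S(S(S(S(S(S(add(Z, Z)))))))))
  [18] S^8(Z)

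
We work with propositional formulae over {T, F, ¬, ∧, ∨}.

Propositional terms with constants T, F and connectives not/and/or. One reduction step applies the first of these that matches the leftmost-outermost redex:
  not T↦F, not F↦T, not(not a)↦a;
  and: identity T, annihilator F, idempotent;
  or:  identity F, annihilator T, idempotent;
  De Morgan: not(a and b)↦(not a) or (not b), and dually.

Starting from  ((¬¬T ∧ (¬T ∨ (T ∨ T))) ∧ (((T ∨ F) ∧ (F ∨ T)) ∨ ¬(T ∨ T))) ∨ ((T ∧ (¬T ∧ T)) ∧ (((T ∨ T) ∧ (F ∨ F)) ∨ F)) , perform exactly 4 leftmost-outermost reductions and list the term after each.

  start: ((¬¬T ∧ (¬T ∨ (T ∨ T))) ∧ (((T ∨ F) ∧ (F ∨ T)) ∨ ¬(T ∨ T))) ∨ ((T ∧ (¬T ∧ T)) ∧ (((T ∨ T) ∧ (F ∨ F)) ∨ F))
  [1] ((T ∧ (¬T ∨ (T ∨ T))) ∧ (((T ∨ F) ∧ (F ∨ T)) ∨ ¬(T ∨ T))) ∨ ((T ∧ (¬T ∧ T)) ∧ (((T ∨ T) ∧ (F ∨ F)) ∨ F))
  [2] ((¬T ∨ (T ∨ T)) ∧ (((T ∨ F) ∧ (F ∨ T)) ∨ ¬(T ∨ T))) ∨ ((T ∧ (¬T ∧ T)) ∧ (((T ∨ T) ∧ (F ∨ F)) ∨ F))
  [3] ((F ∨ (T ∨ T)) ∧ (((T ∨ F) ∧ (F ∨ T)) ∨ ¬(T ∨ T))) ∨ ((T ∧ (¬T ∧ T)) ∧ (((T ∨ T) ∧ (F ∨ F)) ∨ F))
  [4] ((T ∨ T) ∧ (((T ∨ F) ∧ (F ∨ T)) ∨ ¬(T ∨ T))) ∨ ((T ∧ (¬T ∧ T)) ∧ (((T ∨ T) ∧ (F ∨ F)) ∨ F))

Answer: after 4 steps: ((T ∨ T) ∧ (((T ∨ F) ∧ (F ∨ T)) ∨ ¬(T ∨ T))) ∨ ((T ∧ (¬T ∧ T)) ∧ (((T ∨ T) ∧ (F ∨ F)) ∨ F))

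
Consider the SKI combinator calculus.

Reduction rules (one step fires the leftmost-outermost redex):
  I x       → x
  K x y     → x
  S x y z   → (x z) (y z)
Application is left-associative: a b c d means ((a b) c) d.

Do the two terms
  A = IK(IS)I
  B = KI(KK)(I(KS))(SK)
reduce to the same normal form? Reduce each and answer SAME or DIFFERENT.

Term A:
  start: IK(IS)I
  [1] K(IS)I
  [2] IS
  [3] S

Term B:
  start: KI(KK)(I(KS))(SK)
  [1] I(I(KS))(SK)
  [2] I(KS)(SK)
  [3] KS(SK)
  [4] S

Answer: SAME — A ⇓ S, B ⇓ S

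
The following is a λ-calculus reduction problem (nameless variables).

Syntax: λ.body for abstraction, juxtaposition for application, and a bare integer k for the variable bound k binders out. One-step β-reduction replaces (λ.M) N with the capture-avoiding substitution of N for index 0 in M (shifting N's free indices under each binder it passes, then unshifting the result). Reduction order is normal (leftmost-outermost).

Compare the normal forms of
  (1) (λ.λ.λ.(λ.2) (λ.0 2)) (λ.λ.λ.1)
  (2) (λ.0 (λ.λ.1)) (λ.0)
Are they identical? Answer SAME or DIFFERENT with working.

Term A:
  start: (λ.λ.λ.(λ.2) (λ.0 2)) (λ.λ.λ.1)
  step 1: λ.λ.(λ.2) (λ.0 2)
  step 2: λ.λ.1

Term B:
  start: (λ.0 (λ.λ.1)) (λ.0)
  step 1: (λ.0) (λ.λ.1)
  step 2: λ.λ.1

Answer: SAME — A ⇓ λ.λ.1, B ⇓ λ.λ.1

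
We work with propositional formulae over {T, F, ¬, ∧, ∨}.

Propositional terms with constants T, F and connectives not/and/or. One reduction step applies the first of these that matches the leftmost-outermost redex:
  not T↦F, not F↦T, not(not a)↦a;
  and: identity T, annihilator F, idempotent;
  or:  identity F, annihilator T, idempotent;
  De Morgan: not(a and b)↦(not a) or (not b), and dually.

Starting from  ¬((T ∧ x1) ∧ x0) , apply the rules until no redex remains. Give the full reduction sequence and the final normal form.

  start: ¬((T ∧ x1) ∧ x0)
  [1] ¬(T ∧ x1) ∨ ¬x0
  [2] (¬T ∨ ¬x1) ∨ ¬x0
  [3] (F ∨ ¬x1) ∨ ¬x0
  [4] ¬x1 ∨ ¬x0

Answer: normal form = ¬x1 ∨ ¬x0  (in 4 steps)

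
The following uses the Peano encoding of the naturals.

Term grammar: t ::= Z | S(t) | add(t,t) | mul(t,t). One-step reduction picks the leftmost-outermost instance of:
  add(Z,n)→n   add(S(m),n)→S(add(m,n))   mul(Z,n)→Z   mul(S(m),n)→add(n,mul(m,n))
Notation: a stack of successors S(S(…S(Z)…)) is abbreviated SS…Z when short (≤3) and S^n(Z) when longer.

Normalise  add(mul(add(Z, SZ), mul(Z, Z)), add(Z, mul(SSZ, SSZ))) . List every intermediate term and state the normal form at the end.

  start: add(mul(add(Z, SZ), mul(Z, Z)), add(Z, mul(SSZ, SSZ)))
  [1] add(mul(SZ, mul(Z, Z)), add(Z, mul(SSZ, SSZ)))
  [2] add(add(mul(Z, Z), mul(Z, mul(Z, Z))), add(Z, mul(SSZ, SSZ)))
  [3] add(add(Z, mul(Z, mul(Z, Z))), add(Z, mul(SSZ, SSZ)))
  [4] add(mul(Z, mul(Z, Z)), add(Z, mul(SSZ, SSZ)))
  [5] add(Z, add(Z, mul(SSZ, SSZ)))
  [6] add(Z, mul(SSZ, SSZ))
  [7] mul(SSZ, SSZ)
  [8] add(SSZ, mul(SZ, SSZ))
  [9] S(add(SZ, mul(SZ, SSZ)))
  [10] S(S(add(Z, mul(SZ, SSZ))))
  [11] S(S(mul(SZ, SSZ)))
  [12] S(S(add(SSZ, mul(Z, SSZ))))
  [13] S(S(S(add(SZ, mul(Z, SSZ)))))
  [14] S(S(S(S(add(Z, mul(Z, SSZ))))))
  [15] S(S(S(S(mul(Z, SSZ)))))
  [16] S^4(Z)

Answer: normal form = S^4(Z)  (in 16 steps)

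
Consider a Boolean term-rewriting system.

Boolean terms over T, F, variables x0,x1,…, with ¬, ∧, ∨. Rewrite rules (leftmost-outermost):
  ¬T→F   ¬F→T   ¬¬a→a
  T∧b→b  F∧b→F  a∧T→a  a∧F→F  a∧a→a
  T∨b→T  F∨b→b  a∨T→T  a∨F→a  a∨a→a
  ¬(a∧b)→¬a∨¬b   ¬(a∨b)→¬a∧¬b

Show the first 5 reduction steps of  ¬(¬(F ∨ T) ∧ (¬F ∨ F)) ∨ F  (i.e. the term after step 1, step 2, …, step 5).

Answer: after 5 steps: T

Working:
  start: ¬(¬(F ∨ T) ∧ (¬F ∨ F)) ∨ F
  →1  ¬(¬(F ∨ T) ∧ (¬F ∨ F))
  →2  ¬¬(F ∨ T) ∨ ¬(¬F ∨ F)
  →3  (F ∨ T) ∨ ¬(¬F ∨ F)
  →4  T ∨ ¬(¬F ∨ F)
  →5  T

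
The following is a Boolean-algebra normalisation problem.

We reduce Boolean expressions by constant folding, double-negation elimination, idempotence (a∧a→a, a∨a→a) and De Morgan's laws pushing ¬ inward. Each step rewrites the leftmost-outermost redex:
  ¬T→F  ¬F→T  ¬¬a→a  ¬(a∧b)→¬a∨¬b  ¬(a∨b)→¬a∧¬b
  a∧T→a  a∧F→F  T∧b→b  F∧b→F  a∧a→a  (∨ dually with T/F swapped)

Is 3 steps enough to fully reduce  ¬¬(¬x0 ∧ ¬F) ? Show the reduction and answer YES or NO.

Answer: YES — reaches normal form ¬x0 in 3 ≤ 3 steps

Reduction:
  start: ¬¬(¬x0 ∧ ¬F)
  step 1: ¬x0 ∧ ¬F
  step 2: ¬x0 ∧ T
  step 3: ¬x0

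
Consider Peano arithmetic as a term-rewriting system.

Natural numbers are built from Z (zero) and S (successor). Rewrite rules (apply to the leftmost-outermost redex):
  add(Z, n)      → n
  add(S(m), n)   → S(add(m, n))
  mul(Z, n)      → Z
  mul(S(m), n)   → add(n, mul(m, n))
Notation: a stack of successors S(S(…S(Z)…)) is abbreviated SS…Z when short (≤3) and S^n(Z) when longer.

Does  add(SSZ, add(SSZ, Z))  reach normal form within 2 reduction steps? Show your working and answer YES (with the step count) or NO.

  start: add(SSZ, add(SSZ, Z))
  [1] S(add(SZ, add(SSZ, Z)))
  [2] S(S(add(Z, add(SSZ, Z))))

Answer: NO — after 2 steps the term is S(S(add(Z, add(SSZ, Z)))), not yet normal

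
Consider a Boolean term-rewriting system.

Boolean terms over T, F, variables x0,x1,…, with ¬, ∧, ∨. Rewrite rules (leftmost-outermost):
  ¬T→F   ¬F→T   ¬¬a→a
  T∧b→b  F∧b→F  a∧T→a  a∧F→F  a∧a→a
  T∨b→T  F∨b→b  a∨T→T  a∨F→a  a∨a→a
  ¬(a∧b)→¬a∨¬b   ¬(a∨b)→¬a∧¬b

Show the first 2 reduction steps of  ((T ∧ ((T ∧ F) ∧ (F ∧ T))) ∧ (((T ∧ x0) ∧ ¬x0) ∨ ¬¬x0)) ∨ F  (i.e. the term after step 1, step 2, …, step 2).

Answer: after 2 steps: ((T ∧ F) ∧ (F ∧ T)) ∧ (((T ∧ x0) ∧ ¬x0) ∨ ¬¬x0)

Working:
  start: ((T ∧ ((T ∧ F) ∧ (F ∧ T))) ∧ (((T ∧ x0) ∧ ¬x0) ∨ ¬¬x0)) ∨ F
  step 1: (T ∧ ((T ∧ F) ∧ (F ∧ T))) ∧ (((T ∧ x0) ∧ ¬x0) ∨ ¬¬x0)
  step 2: ((T ∧ F) ∧ (F ∧ T)) ∧ (((T ∧ x0) ∧ ¬x0) ∨ ¬¬x0)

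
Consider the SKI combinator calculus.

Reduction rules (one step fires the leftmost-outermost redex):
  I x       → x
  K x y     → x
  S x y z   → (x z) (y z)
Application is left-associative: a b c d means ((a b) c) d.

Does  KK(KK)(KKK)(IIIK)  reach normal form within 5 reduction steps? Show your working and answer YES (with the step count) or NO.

Answer: YES — reaches normal form K in 3 ≤ 5 steps

Reduction:
  start: KK(KK)(KKK)(IIIK)
  [1] K(KKK)(IIIK)
  [2] KKK
  [3] K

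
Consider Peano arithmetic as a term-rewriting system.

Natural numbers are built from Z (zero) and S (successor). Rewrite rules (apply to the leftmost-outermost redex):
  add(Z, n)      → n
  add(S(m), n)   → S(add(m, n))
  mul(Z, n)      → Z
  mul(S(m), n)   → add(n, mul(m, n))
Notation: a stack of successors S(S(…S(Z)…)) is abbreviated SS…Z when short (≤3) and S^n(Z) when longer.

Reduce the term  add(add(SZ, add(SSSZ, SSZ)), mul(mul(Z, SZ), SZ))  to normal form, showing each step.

Answer: normal form = S^6(Z)  (in 15 steps)

Derivation:
  start: add(add(SZ, add(SSSZ, SSZ)), mul(mul(Z, SZ), SZ))
  step 1: add(S(add(Z, add(SSSZ, SSZ))), mul(mul(Z, SZ), SZ))
  step 2: S(add(add(Z, add(SSSZ, SSZ)), mul(mul(Z, SZ), SZ)))
  step 3: S(add(add(SSSZ, SSZ), mul(mul(Z, SZ), SZ)))
  step 4: S(add(S(add(SSZ, SSZ)), mul(mul(Z, SZ), SZ)))
  step 5: S(S(add(add(SSZ, SSZ), mul(mul(Z, SZ), SZ))))
  step 6: S(S(add(S(add(SZ, SSZ)), mul(mul(Z, SZ), SZ))))
  step 7: S(S(S(add(add(SZ, SSZ), mul(mul(Z, SZ), SZ)))))
  step 8: S(S(S(add(S(add(Z, SSZ)), mul(mul(Z, SZ), SZ)))))
  step 9: S(S(S(S(add(add(Z, SSZ), mul(mul(Z, SZ), SZ))))))
  step 10: S(S(S(S(add(SSZ, mul(mul(Z, SZ), SZ))))))
  step 11: S(S(S(S(S(add(SZ, mul(mul(Z, SZ), SZ)))))))
  step 12: S(S(S(S(S(S(add(Z, mul(mul(Z, SZ), SZ))))))))
  step 13: S(S(S(S(S(S(mul(mul(Z, SZ), SZ)))))))
  step 14: S(S(S(S(S(S(mul(Z, SZ)))))))
  step 15: S^6(Z)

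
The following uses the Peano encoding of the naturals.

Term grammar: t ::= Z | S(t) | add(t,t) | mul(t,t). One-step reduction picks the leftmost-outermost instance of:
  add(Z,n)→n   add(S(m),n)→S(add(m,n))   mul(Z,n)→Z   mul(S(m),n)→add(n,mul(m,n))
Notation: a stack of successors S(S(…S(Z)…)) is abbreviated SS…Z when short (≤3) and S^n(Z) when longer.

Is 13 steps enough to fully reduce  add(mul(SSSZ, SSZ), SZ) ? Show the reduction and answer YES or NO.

Answer: NO — after 13 steps the term is S(S(S(S(add(add(SSZ, mul(Z, SSZ)), SZ))))), not yet normal

Derivation:
  start: add(mul(SSSZ, SSZ), SZ)
  →1  add(add(SSZ, mul(SSZ, SSZ)), SZ)
  →2  add(S(add(SZ, mul(SSZ, SSZ))), SZ)
  →3  S(add(add(SZ, mul(SSZ, SSZ)), SZ))
  →4  S(add(S(add(Z, mul(SSZ, SSZ))), SZ))
  →5  S(S(add(add(Z, mul(SSZ, SSZ)), SZ)))
  →6  S(S(add(mul(SSZ, SSZ), SZ)))
  →7  S(S(add(add(SSZ, mul(SZ, SSZ)), SZ)))
  →8  S(S(add(S(add(SZ, mul(SZ, SSZ))), SZ)))
  →9  S(S(S(add(add(SZ, mul(SZ, SSZ)), SZ))))
  →10  S(S(S(add(S(add(Z, mul(SZ, SSZ))), SZ))))
  →11  S(S(S(S(add(add(Z, mul(SZ, SSZ)), SZ)))))
  →12  S(S(S(S(add(mul(SZ, SSZ), SZ)))))
  →13  S(S(S(S(add(add(SSZ, mul(Z, SSZ)), SZ)))))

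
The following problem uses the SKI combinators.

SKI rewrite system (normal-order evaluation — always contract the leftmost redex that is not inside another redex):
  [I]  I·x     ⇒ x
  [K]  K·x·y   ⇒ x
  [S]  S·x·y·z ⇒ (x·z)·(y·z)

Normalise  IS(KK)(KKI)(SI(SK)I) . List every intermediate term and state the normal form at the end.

  start: IS(KK)(KKI)(SI(SK)I)
  [1] S(KK)(KKI)(SI(SK)I)
  [2] KK(SI(SK)I)(KKI(SI(SK)I))
  [3] K(KKI(SI(SK)I))
  [4] K(K(SI(SK)I))
  [5] K(K(II(SKI)))
  [6] K(K(I(SKI)))
  [7] K(K(SKI))

Answer: normal form = K(K(SKI))  (in 7 steps)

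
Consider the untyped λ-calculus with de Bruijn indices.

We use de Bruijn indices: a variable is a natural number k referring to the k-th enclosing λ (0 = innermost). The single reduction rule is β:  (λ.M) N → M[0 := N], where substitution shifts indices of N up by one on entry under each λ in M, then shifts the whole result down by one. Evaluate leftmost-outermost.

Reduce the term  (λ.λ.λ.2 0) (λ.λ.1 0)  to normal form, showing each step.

Answer: normal form = λ.λ.λ.1 0  (in 2 steps)

Derivation:
  start: (λ.λ.λ.2 0) (λ.λ.1 0)
  [1] λ.λ.(λ.λ.1 0) 0
  [2] λ.λ.λ.1 0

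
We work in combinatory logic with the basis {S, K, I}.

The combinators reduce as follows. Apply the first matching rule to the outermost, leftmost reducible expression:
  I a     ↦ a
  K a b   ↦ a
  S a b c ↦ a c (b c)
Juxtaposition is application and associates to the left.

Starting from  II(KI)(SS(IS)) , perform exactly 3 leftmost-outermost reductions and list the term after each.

Answer: after 3 steps: I

Derivation:
  start: II(KI)(SS(IS))
  →1  I(KI)(SS(IS))
  →2  KI(SS(IS))
  →3  I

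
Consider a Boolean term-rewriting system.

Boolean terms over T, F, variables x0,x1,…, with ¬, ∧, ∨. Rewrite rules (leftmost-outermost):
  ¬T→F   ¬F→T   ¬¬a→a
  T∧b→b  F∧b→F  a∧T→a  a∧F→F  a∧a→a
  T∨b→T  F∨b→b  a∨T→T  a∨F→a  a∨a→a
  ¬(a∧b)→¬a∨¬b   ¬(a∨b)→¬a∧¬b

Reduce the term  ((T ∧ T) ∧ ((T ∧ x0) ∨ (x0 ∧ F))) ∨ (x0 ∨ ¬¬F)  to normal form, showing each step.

  start: ((T ∧ T) ∧ ((T ∧ x0) ∨ (x0 ∧ F))) ∨ (x0 ∨ ¬¬F)
  →1  (T ∧ ((T ∧ x0) ∨ (x0 ∧ F))) ∨ (x0 ∨ ¬¬F)
  →2  ((T ∧ x0) ∨ (x0 ∧ F)) ∨ (x0 ∨ ¬¬F)
  →3  (x0 ∨ (x0 ∧ F)) ∨ (x0 ∨ ¬¬F)
  →4  (x0 ∨ F) ∨ (x0 ∨ ¬¬F)
  →5  x0 ∨ (x0 ∨ ¬¬F)
  →6  x0 ∨ (x0 ∨ F)
  →7  x0 ∨ x0
  →8  x0

Answer: normal form = x0  (in 8 steps)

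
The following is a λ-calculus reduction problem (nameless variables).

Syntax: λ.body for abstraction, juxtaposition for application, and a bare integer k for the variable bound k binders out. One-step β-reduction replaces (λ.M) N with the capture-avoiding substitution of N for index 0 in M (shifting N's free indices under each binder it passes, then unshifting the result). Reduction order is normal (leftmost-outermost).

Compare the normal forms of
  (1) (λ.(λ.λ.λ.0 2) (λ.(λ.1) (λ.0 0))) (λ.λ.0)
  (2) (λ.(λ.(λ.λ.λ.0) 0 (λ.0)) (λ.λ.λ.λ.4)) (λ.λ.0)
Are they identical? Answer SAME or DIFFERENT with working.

Answer: DIFFERENT — A ⇓ λ.λ.0 (λ.0), B ⇓ λ.0

Derivation:
Term A:
  start: (λ.(λ.λ.λ.0 2) (λ.(λ.1) (λ.0 0))) (λ.λ.0)
  →1  (λ.λ.λ.0 2) (λ.(λ.1) (λ.0 0))
  →2  λ.λ.0 (λ.(λ.1) (λ.0 0))
  →3  λ.λ.0 (λ.0)

Term B:
  start: (λ.(λ.(λ.λ.λ.0) 0 (λ.0)) (λ.λ.λ.λ.4)) (λ.λ.0)
  →1  (λ.(λ.λ.λ.0) 0 (λ.0)) (λ.λ.λ.λ.λ.λ.0)
  →2  (λ.λ.λ.0) (λ.λ.λ.λ.λ.λ.0) (λ.0)
  →3  (λ.λ.0) (λ.0)
  →4  λ.0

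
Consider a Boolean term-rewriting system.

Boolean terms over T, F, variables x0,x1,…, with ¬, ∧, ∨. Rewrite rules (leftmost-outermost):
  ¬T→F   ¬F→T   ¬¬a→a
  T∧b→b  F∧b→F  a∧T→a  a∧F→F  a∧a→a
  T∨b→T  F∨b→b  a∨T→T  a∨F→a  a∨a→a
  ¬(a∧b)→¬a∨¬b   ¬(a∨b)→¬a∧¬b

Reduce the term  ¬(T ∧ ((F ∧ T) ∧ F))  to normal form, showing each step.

Answer: normal form = T  (in 8 steps)

Derivation:
  start: ¬(T ∧ ((F ∧ T) ∧ F))
  step 1: ¬T ∨ ¬((F ∧ T) ∧ F)
  step 2: F ∨ ¬((F ∧ T) ∧ F)
  step 3: ¬((F ∧ T) ∧ F)
  step 4: ¬(F ∧ T) ∨ ¬F
  step 5: (¬F ∨ ¬T) ∨ ¬F
  step 6: (T ∨ ¬T) ∨ ¬F
  step 7: T ∨ ¬F
  step 8: T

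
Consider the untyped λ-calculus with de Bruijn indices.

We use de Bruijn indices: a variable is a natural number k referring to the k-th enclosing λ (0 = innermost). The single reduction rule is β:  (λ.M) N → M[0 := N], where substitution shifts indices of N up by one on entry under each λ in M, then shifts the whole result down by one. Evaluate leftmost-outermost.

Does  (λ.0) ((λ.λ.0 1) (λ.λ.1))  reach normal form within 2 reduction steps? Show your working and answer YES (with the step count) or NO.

  start: (λ.0) ((λ.λ.0 1) (λ.λ.1))
  →1  (λ.λ.0 1) (λ.λ.1)
  →2  λ.0 (λ.λ.1)

Answer: YES — reaches normal form λ.0 (λ.λ.1) in 2 ≤ 2 steps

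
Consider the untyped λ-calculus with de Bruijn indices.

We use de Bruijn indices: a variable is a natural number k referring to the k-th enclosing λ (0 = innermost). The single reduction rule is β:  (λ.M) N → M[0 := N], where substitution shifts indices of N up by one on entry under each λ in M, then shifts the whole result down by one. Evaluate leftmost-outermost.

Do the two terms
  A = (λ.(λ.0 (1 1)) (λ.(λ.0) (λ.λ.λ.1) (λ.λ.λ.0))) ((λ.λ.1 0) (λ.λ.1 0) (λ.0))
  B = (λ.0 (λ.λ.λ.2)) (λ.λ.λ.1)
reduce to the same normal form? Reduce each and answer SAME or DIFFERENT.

Term A:
  start: (λ.(λ.0 (1 1)) (λ.(λ.0) (λ.λ.λ.1) (λ.λ.λ.0))) ((λ.λ.1 0) (λ.λ.1 0) (λ.0))
  →1  (λ.0 ((λ.λ.1 0) (λ.λ.1 0) (λ.0) ((λ.λ.1 0) (λ.λ.1 0) (λ.0)))) (λ.(λ.0) (λ.λ.λ.1) (λ.λ.λ.0))
  →2  (λ.(λ.0) (λ.λ.λ.1) (λ.λ.λ.0)) ((λ.λ.1 0) (λ.λ.1 0) (λ.0) ((λ.λ.1 0) (λ.λ.1 0) (λ.0)))
  →3  (λ.0) (λ.λ.λ.1) (λ.λ.λ.0)
  →4  (λ.λ.λ.1) (λ.λ.λ.0)
  →5  λ.λ.1

Term B:
  start: (λ.0 (λ.λ.λ.2)) (λ.λ.λ.1)
  →1  (λ.λ.λ.1) (λ.λ.λ.2)
  →2  λ.λ.1

Answer: SAME — A ⇓ λ.λ.1, B ⇓ λ.λ.1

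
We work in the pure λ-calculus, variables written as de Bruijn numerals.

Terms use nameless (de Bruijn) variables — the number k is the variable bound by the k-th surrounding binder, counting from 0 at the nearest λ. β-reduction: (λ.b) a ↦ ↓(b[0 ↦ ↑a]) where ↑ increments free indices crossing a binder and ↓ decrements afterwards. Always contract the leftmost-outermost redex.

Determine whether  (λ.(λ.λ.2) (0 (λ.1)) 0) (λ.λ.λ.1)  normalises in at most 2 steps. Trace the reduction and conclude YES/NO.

  start: (λ.(λ.λ.2) (0 (λ.1)) 0) (λ.λ.λ.1)
  step 1: (λ.λ.λ.λ.λ.1) ((λ.λ.λ.1) (λ.λ.λ.λ.1)) (λ.λ.λ.1)
  step 2: (λ.λ.λ.λ.1) (λ.λ.λ.1)

Answer: NO — after 2 steps the term is (λ.λ.λ.λ.1) (λ.λ.λ.1), not yet normal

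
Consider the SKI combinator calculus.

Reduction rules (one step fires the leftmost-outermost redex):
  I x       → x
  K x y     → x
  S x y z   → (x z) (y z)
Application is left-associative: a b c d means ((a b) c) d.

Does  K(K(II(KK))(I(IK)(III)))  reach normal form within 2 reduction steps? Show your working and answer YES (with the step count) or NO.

  start: K(K(II(KK))(I(IK)(III)))
  →1  K(II(KK))
  →2  K(I(KK))

Answer: NO — after 2 steps the term is K(I(KK)), not yet normal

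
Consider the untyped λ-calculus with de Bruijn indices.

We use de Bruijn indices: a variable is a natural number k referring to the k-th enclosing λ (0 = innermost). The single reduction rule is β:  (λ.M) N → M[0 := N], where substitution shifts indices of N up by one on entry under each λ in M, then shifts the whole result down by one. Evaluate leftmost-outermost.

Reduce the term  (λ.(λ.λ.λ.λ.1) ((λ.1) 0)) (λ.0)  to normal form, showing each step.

  start: (λ.(λ.λ.λ.λ.1) ((λ.1) 0)) (λ.0)
  [1] (λ.λ.λ.λ.1) ((λ.λ.0) (λ.0))
  [2] λ.λ.λ.1

Answer: normal form = λ.λ.λ.1  (in 2 steps)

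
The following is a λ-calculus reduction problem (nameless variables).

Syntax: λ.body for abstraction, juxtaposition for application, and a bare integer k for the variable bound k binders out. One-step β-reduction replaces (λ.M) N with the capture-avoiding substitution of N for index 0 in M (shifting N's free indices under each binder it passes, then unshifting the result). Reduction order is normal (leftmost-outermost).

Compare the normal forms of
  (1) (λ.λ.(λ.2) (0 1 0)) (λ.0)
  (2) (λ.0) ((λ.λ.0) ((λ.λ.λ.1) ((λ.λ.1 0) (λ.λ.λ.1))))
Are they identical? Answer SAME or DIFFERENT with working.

Term A:
  start: (λ.λ.(λ.2) (0 1 0)) (λ.0)
  →1  λ.(λ.λ.0) (0 (λ.0) 0)
  →2  λ.λ.0

Term B:
  start: (λ.0) ((λ.λ.0) ((λ.λ.λ.1) ((λ.λ.1 0) (λ.λ.λ.1))))
  →1  (λ.λ.0) ((λ.λ.λ.1) ((λ.λ.1 0) (λ.λ.λ.1)))
  →2  λ.0

Answer: DIFFERENT — A ⇓ λ.λ.0, B ⇓ λ.0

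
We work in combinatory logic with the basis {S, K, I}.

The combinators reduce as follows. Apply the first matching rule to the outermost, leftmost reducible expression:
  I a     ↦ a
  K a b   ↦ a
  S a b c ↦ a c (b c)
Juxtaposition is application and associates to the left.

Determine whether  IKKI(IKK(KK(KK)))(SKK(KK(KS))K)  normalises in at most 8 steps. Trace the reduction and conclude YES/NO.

  start: IKKI(IKK(KK(KK)))(SKK(KK(KS))K)
  [1] KKI(IKK(KK(KK)))(SKK(KK(KS))K)
  [2] K(IKK(KK(KK)))(SKK(KK(KS))K)
  [3] IKK(KK(KK))
  [4] KK(KK(KK))
  [5] K

Answer: YES — reaches normal form K in 5 ≤ 8 steps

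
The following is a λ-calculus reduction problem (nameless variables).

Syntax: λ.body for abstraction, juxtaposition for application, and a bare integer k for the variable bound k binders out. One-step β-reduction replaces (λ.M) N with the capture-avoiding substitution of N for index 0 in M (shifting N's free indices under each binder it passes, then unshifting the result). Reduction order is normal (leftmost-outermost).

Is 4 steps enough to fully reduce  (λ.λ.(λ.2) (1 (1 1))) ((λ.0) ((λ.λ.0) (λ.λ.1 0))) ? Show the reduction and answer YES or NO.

Answer: YES — reaches normal form λ.λ.0 in 4 ≤ 4 steps

Reduction:
  start: (λ.λ.(λ.2) (1 (1 1))) ((λ.0) ((λ.λ.0) (λ.λ.1 0)))
  step 1: λ.(λ.(λ.0) ((λ.λ.0) (λ.λ.1 0))) ((λ.0) ((λ.λ.0) (λ.λ.1 0)) ((λ.0) ((λ.λ.0) (λ.λ.1 0)) ((λ.0) ((λ.λ.0) (λ.λ.1 0)))))
  step 2: λ.(λ.0) ((λ.λ.0) (λ.λ.1 0))
  step 3: λ.(λ.λ.0) (λ.λ.1 0)
  step 4: λ.λ.0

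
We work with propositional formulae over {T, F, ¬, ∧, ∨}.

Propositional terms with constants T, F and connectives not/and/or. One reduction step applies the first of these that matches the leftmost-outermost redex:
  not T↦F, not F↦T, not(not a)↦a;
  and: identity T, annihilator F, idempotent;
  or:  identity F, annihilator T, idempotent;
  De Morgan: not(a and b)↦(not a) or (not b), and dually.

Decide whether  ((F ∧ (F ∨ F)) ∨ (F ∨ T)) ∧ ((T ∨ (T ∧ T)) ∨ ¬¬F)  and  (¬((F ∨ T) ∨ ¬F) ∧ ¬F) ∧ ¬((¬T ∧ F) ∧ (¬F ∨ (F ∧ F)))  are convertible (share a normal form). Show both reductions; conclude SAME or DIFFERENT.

Answer: DIFFERENT — A ⇓ T, B ⇓ F

Working:
Term A:
  start: ((F ∧ (F ∨ F)) ∨ (F ∨ T)) ∧ ((T ∨ (T ∧ T)) ∨ ¬¬F)
  step 1: (F ∨ (F ∨ T)) ∧ ((T ∨ (T ∧ T)) ∨ ¬¬F)
  step 2: (F ∨ T) ∧ ((T ∨ (T ∧ T)) ∨ ¬¬F)
  step 3: T ∧ ((T ∨ (T ∧ T)) ∨ ¬¬F)
  step 4: (T ∨ (T ∧ T)) ∨ ¬¬F
  step 5: T ∨ ¬¬F
  step 6: T

Term B:
  start: (¬((F ∨ T) ∨ ¬F) ∧ ¬F) ∧ ¬((¬T ∧ F) ∧ (¬F ∨ (F ∧ F)))
  step 1: ((¬(F ∨ T) ∧ ¬¬F) ∧ ¬F) ∧ ¬((¬T ∧ F) ∧ (¬F ∨ (F ∧ F)))
  step 2: (((¬F ∧ ¬T) ∧ ¬¬F) ∧ ¬F) ∧ ¬((¬T ∧ F) ∧ (¬F ∨ (F ∧ F)))
  step 3: (((T ∧ ¬T) ∧ ¬¬F) ∧ ¬F) ∧ ¬((¬T ∧ F) ∧ (¬F ∨ (F ∧ F)))
  step 4: ((¬T ∧ ¬¬F) ∧ ¬F) ∧ ¬((¬T ∧ F) ∧ (¬F ∨ (F ∧ F)))
  step 5: ((F ∧ ¬¬F) ∧ ¬F) ∧ ¬((¬T ∧ F) ∧ (¬F ∨ (F ∧ F)))
  step 6: (F ∧ ¬F) ∧ ¬((¬T ∧ F) ∧ (¬F ∨ (F ∧ F)))
  step 7: F ∧ ¬((¬T ∧ F) ∧ (¬F ∨ (F ∧ F)))
  step 8: F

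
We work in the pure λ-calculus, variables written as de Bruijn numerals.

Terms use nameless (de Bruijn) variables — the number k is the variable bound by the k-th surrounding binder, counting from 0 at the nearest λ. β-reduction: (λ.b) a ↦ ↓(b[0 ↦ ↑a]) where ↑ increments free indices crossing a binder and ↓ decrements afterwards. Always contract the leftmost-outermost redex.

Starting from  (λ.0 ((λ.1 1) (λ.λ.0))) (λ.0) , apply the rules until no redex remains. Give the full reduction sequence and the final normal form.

Answer: normal form = λ.0  (in 4 steps)

Reduction:
  start: (λ.0 ((λ.1 1) (λ.λ.0))) (λ.0)
  [1] (λ.0) ((λ.(λ.0) (λ.0)) (λ.λ.0))
  [2] (λ.(λ.0) (λ.0)) (λ.λ.0)
  [3] (λ.0) (λ.0)
  [4] λ.0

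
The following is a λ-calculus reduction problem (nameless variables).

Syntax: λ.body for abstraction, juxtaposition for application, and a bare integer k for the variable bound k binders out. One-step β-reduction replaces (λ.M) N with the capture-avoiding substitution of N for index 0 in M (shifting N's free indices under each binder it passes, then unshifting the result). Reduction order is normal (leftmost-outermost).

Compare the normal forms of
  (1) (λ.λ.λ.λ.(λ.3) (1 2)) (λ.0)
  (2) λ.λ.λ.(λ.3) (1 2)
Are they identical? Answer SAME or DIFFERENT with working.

Term A:
  start: (λ.λ.λ.λ.(λ.3) (1 2)) (λ.0)
  [1] λ.λ.λ.(λ.3) (1 2)
  [2] λ.λ.λ.2

Term B:
  start: λ.λ.λ.(λ.3) (1 2)
  [1] λ.λ.λ.2

Answer: SAME — A ⇓ λ.λ.λ.2, B ⇓ λ.λ.λ.2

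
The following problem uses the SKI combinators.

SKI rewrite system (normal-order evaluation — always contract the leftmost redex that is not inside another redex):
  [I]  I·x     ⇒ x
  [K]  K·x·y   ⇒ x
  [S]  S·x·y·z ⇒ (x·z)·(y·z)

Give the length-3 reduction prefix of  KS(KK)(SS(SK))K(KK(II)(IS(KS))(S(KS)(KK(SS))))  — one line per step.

Answer: after 3 steps: S(KK(II)(IS(KS))(S(KS)(KK(SS))))(SK(KK(II)(IS(KS))(S(KS)(KK(SS)))))(K(KK(II)(IS(KS))(S(KS)(KK(SS)))))

Derivation:
  start: KS(KK)(SS(SK))K(KK(II)(IS(KS))(S(KS)(KK(SS))))
  →1  S(SS(SK))K(KK(II)(IS(KS))(S(KS)(KK(SS))))
  →2  SS(SK)(KK(II)(IS(KS))(S(KS)(KK(SS))))(K(KK(II)(IS(KS))(S(KS)(KK(SS)))))
  →3  S(KK(II)(IS(KS))(S(KS)(KK(SS))))(SK(KK(II)(IS(KS))(S(KS)(KK(SS)))))(K(KK(II)(IS(KS))(S(KS)(KK(SS)))))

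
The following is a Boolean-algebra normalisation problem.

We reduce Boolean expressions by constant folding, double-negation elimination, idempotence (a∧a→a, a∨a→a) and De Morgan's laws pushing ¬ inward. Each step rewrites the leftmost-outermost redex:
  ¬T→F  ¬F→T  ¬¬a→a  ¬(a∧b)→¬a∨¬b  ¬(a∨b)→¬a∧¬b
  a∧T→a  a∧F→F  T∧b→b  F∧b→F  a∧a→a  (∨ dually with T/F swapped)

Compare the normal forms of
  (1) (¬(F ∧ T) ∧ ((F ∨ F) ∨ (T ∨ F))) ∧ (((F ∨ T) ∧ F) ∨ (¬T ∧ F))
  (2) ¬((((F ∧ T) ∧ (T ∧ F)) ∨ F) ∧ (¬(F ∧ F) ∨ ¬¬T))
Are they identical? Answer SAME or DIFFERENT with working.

Answer: DIFFERENT — A ⇓ F, B ⇓ T

Reduction:
Term A:
  start: (¬(F ∧ T) ∧ ((F ∨ F) ∨ (T ∨ F))) ∧ (((F ∨ T) ∧ F) ∨ (¬T ∧ F))
  [1] ((¬F ∨ ¬T) ∧ ((F ∨ F) ∨ (T ∨ F))) ∧ (((F ∨ T) ∧ F) ∨ (¬T ∧ F))
  [2] ((T ∨ ¬T) ∧ ((F ∨ F) ∨ (T ∨ F))) ∧ (((F ∨ T) ∧ F) ∨ (¬T ∧ F))
  [3] (T ∧ ((F ∨ F) ∨ (T ∨ F))) ∧ (((F ∨ T) ∧ F) ∨ (¬T ∧ F))
  [4] ((F ∨ F) ∨ (T ∨ F)) ∧ (((F ∨ T) ∧ F) ∨ (¬T ∧ F))
  [5] (F ∨ (T ∨ F)) ∧ (((F ∨ T) ∧ F) ∨ (¬T ∧ F))
  [6] (T ∨ F) ∧ (((F ∨ T) ∧ F) ∨ (¬T ∧ F))
  [7] T ∧ (((F ∨ T) ∧ F) ∨ (¬T ∧ F))
  [8] ((F ∨ T) ∧ F) ∨ (¬T ∧ F)
  [9] F ∨ (¬T ∧ F)
  [10] ¬T ∧ F
  [11] F

Term B:
  start: ¬((((F ∧ T) ∧ (T ∧ F)) ∨ F) ∧ (¬(F ∧ F) ∨ ¬¬T))
  [1] ¬(((F ∧ T) ∧ (T ∧ F)) ∨ F) ∨ ¬(¬(F ∧ F) ∨ ¬¬T)
  [2] (¬((F ∧ T) ∧ (T ∧ F)) ∧ ¬F) ∨ ¬(¬(F ∧ F) ∨ ¬¬T)
  [3] ((¬(F ∧ T) ∨ ¬(T ∧ F)) ∧ ¬F) ∨ ¬(¬(F ∧ F) ∨ ¬¬T)
  [4] (((¬F ∨ ¬T) ∨ ¬(T ∧ F)) ∧ ¬F) ∨ ¬(¬(F ∧ F) ∨ ¬¬T)
  [5] (((T ∨ ¬T) ∨ ¬(T ∧ F)) ∧ ¬F) ∨ ¬(¬(F ∧ F) ∨ ¬¬T)
  [6] ((T ∨ ¬(T ∧ F)) ∧ ¬F) ∨ ¬(¬(F ∧ F) ∨ ¬¬T)
  [7] (T ∧ ¬F) ∨ ¬(¬(F ∧ F) ∨ ¬¬T)
  [8] ¬F ∨ ¬(¬(F ∧ F) ∨ ¬¬T)
  [9] T ∨ ¬(¬(F ∧ F) ∨ ¬¬T)
  [10] T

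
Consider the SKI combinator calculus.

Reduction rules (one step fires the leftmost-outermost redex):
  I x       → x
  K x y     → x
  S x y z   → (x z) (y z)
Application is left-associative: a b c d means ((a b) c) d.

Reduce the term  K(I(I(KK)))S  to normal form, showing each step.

  start: K(I(I(KK)))S
  step 1: I(I(KK))
  step 2: I(KK)
  step 3: KK

Answer: normal form = KK  (in 3 steps)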